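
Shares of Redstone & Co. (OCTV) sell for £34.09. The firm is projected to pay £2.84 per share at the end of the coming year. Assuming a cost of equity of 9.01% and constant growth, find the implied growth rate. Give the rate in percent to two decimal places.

0.68%

From P₀ = D₁/(r − g), the implied growth is g = r − D₁/P₀.
g = 0.0901 − 2.84/34.09 = 0.0901 − 0.08331 = 0.00679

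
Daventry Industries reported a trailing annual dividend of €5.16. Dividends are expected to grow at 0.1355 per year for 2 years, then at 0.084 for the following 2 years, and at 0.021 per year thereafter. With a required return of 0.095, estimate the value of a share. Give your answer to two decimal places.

Three-stage DDM. Project D₁…D_4; terminal Gordon value at t=4 with g = 0.021; discount at r = 0.095.
D_1 = 5.8592
D_2 = 6.6531
D_3 = 7.2120
D_4 = 7.8178
TV_4 = 7.9819/(0.095−0.021) = 107.8640
P₀ = Σ Dₜ/(1+r)ᵗ + TV_4/(1+r)^4 = 96.8579

€96.86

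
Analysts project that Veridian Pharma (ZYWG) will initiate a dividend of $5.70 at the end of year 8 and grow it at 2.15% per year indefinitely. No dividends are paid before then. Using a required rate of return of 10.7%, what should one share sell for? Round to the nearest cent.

Deferred-dividend DDM. At t=7 the remaining stream is a growing perpetuity with first payment D_8 = 5.70.
V_7 = D_8/(r−g) = 5.70/(0.107−0.0215) = 66.6667
P₀ = V_7/(1+r)^7 = 66.6667/(1+0.107)^7 = 32.7247

$32.72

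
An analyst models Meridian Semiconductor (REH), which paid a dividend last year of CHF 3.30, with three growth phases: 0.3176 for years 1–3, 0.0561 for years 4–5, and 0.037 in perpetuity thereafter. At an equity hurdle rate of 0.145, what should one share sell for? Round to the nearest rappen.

Three-stage DDM. Project D₁…D_5; terminal Gordon value at t=5 with g = 0.037; discount at r = 0.145.
D_1 = 4.3481
D_2 = 5.7290
D_3 = 7.5486
D_4 = 7.9720
D_5 = 8.4193
TV_5 = 8.7308/(0.145−0.037) = 80.8406
P₀ = Σ Dₜ/(1+r)ᵗ + TV_5/(1+r)^5 = 63.1895

CHF 63.19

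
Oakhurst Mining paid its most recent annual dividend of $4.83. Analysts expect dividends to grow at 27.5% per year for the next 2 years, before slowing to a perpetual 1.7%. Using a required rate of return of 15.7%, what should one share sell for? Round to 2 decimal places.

Two-stage DDM. Project D₁…D_2 at 0.275, terminal growth 0.017, discount at r = 0.157.
D_1 = 6.1582
D_2 = 7.8518
Terminal value at t=2: TV = D_3/(r−g) = 7.9852/(0.157−0.017) = 57.0375
P₀ = 6.1582/(1+0.157)^1 + 7.8518/(1+0.157)^2 + 57.0375/(1+0.157)^2 = 53.7963

$53.80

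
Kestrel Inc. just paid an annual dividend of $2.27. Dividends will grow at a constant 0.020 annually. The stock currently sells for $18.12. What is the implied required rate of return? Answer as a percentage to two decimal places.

14.78%

Rearranging the constant-growth DDM: r = D₁/P₀ + g.
D₁ = 2.27 × (1 + 0.02) = 2.3154.
r = 2.3154 / 18.12 + 0.02 = 0.12778 + 0.02 = 0.14778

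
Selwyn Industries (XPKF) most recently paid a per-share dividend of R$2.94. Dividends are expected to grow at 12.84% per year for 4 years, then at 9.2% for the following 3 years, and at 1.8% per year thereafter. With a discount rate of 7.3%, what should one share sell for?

Three-stage DDM. Project D₁…D_7; terminal Gordon value at t=7 with g = 0.018; discount at r = 0.073.
D_1 = 3.3175
D_2 = 3.7435
D_3 = 4.2241
D_4 = 4.7665
D_5 = 5.2050
D_6 = 5.6839
D_7 = 6.2068
TV_7 = 6.3185/(0.073−0.018) = 114.8822
P₀ = Σ Dₜ/(1+r)ᵗ + TV_7/(1+r)^7 = 94.6868

R$94.69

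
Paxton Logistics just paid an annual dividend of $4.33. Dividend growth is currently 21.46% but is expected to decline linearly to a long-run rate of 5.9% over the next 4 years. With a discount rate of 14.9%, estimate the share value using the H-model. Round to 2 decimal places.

H-model: P₀ = D₀[(1+g_L) + H(g_S−g_L)]/(r−g_L), with H = 4/2 = 2.
P₀ = 4.33 × [(1+0.059) + 2×(0.2146−0.059)] / (0.149−0.059)
   = 4.33 × 1.3702 / 0.09 = 65.9218

$65.92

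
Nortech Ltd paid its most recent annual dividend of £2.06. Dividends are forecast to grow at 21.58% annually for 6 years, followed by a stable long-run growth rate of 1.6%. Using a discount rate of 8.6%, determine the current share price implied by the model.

£77.56

Two-stage DDM. Project D₁…D_6 at 0.2158, terminal growth 0.016, discount at r = 0.086.
D_1 = 2.5045
D_2 = 3.0450
D_3 = 3.7021
D_4 = 4.5011
D_5 = 5.4724
D_6 = 6.6533
Terminal value at t=6: TV = D_7/(r−g) = 6.7598/(0.086−0.016) = 96.5686
P₀ = 2.5045/(1+0.086)^1 + 3.0450/(1+0.086)^2 + 3.7021/(1+0.086)^3 + 4.5011/(1+0.086)^4 + 5.4724/(1+0.086)^5 + 6.6533/(1+0.086)^6 + 96.5686/(1+0.086)^6 = 77.5577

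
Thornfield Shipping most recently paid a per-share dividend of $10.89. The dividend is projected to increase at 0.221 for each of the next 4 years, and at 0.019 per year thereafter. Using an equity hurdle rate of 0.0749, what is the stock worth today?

Two-stage DDM. Project D₁…D_4 at 0.221, terminal growth 0.019, discount at r = 0.0749.
D_1 = 13.2967
D_2 = 16.2353
D_3 = 19.8233
D_4 = 24.2042
Terminal value at t=4: TV = D_5/(r−g) = 24.6641/(0.0749−0.019) = 441.2177
P₀ = 13.2967/(1+0.0749)^1 + 16.2353/(1+0.0749)^2 + 19.8233/(1+0.0749)^3 + 24.2042/(1+0.0749)^4 + 441.2177/(1+0.0749)^4 = 391.0209

$391.02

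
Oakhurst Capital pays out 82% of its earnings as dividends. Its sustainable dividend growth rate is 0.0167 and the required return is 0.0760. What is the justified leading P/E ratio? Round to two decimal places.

Justified leading P/E = b/(r−g) = 0.82/(0.076−0.0167) = 13.8280

13.83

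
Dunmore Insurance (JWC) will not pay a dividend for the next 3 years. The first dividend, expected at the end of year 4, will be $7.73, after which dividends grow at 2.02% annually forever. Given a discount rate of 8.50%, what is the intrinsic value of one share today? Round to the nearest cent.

$93.39

Deferred-dividend DDM. At t=3 the remaining stream is a growing perpetuity with first payment D_4 = 7.73.
V_3 = D_4/(r−g) = 7.73/(0.085−0.0202) = 119.2901
P₀ = V_3/(1+r)^3 = 119.2901/(1+0.085)^3 = 93.3932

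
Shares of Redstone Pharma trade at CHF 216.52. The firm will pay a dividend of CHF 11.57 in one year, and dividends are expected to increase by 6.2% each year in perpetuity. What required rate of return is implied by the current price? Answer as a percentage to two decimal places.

Rearranging the constant-growth DDM: r = D₁/P₀ + g.
r = 11.5700 / 216.52 + 0.062 = 0.05344 + 0.062 = 0.11544

11.54%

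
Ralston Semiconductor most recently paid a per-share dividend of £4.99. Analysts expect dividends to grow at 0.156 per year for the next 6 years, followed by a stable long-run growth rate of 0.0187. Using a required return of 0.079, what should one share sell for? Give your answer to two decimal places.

Two-stage DDM. Project D₁…D_6 at 0.156, terminal growth 0.0187, discount at r = 0.079.
D_1 = 5.7684
D_2 = 6.6683
D_3 = 7.7086
D_4 = 8.9111
D_5 = 10.3012
D_6 = 11.9082
Terminal value at t=6: TV = D_7/(r−g) = 12.1309/(0.079−0.0187) = 201.1762
P₀ = 5.7684/(1+0.079)^1 + 6.6683/(1+0.079)^2 + 7.7086/(1+0.079)^3 + 8.9111/(1+0.079)^4 + 10.3012/(1+0.079)^5 + 11.9082/(1+0.079)^6 + 201.1762/(1+0.079)^6 = 165.8554

£165.86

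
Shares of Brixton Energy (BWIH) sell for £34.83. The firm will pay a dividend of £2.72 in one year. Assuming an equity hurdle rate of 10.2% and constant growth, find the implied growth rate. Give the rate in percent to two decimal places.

2.39%

From P₀ = D₁/(r − g), the implied growth is g = r − D₁/P₀.
g = 0.102 − 2.72/34.83 = 0.102 − 0.07809 = 0.02391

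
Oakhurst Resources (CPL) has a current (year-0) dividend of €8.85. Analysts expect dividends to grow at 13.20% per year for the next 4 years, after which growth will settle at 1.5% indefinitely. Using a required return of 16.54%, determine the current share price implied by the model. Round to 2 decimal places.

Two-stage DDM. Project D₁…D_4 at 0.132, terminal growth 0.015, discount at r = 0.1654.
D_1 = 10.0182
D_2 = 11.3406
D_3 = 12.8376
D_4 = 14.5321
Terminal value at t=4: TV = D_5/(r−g) = 14.7501/(0.1654−0.015) = 98.0725
P₀ = 10.0182/(1+0.1654)^1 + 11.3406/(1+0.1654)^2 + 12.8376/(1+0.1654)^3 + 14.5321/(1+0.1654)^4 + 98.0725/(1+0.1654)^4 = 86.1029

€86.10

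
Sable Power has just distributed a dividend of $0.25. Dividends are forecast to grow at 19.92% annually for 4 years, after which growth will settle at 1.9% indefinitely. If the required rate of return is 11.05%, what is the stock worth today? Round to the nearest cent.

$5.00

Two-stage DDM. Project D₁…D_4 at 0.1992, terminal growth 0.019, discount at r = 0.1105.
D_1 = 0.2998
D_2 = 0.3595
D_3 = 0.4311
D_4 = 0.5170
Terminal value at t=4: TV = D_5/(r−g) = 0.5268/(0.1105−0.019) = 5.7578
P₀ = 0.2998/(1+0.1105)^1 + 0.3595/(1+0.1105)^2 + 0.4311/(1+0.1105)^3 + 0.5170/(1+0.1105)^4 + 5.7578/(1+0.1105)^4 = 5.0023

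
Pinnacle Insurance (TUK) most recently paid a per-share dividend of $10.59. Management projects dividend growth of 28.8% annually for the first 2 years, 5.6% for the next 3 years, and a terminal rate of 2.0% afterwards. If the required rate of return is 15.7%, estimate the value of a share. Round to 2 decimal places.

Three-stage DDM. Project D₁…D_5; terminal Gordon value at t=5 with g = 0.02; discount at r = 0.157.
D_1 = 13.6399
D_2 = 17.5682
D_3 = 18.5520
D_4 = 19.5910
D_5 = 20.6880
TV_5 = 21.1018/(0.157−0.02) = 154.0278
P₀ = Σ Dₜ/(1+r)ᵗ + TV_5/(1+r)^5 = 132.0922

$132.09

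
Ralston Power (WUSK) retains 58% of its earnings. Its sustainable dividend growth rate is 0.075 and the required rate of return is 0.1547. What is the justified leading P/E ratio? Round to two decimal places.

Payout ratio b = 1 − 0.58 = 0.42.
Justified leading P/E = b/(r−g) = 0.42/(0.1547−0.075) = 5.2698

5.27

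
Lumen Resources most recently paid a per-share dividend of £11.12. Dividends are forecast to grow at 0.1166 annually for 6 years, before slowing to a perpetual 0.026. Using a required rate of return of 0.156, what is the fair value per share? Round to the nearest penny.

Two-stage DDM. Project D₁…D_6 at 0.1166, terminal growth 0.026, discount at r = 0.156.
D_1 = 12.4166
D_2 = 13.8644
D_3 = 15.4810
D_4 = 17.2860
D_5 = 19.3016
D_6 = 21.5521
Terminal value at t=6: TV = D_7/(r−g) = 22.1125/(0.156−0.026) = 170.0962
P₀ = 12.4166/(1+0.156)^1 + 13.8644/(1+0.156)^2 + 15.4810/(1+0.156)^3 + 17.2860/(1+0.156)^4 + 19.3016/(1+0.156)^5 + 21.5521/(1+0.156)^6 + 170.0962/(1+0.156)^6 = 130.4746

£130.47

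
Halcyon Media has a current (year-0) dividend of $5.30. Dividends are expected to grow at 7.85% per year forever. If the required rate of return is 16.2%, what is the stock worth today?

$68.46

Gordon growth model: P₀ = D₁/(r − g). D₁ = 5.30 × (1 + 0.0785) = 5.7161.
P₀ = 5.7161 / (0.162 − 0.0785) = 5.7161 / 0.0835 = 68.4557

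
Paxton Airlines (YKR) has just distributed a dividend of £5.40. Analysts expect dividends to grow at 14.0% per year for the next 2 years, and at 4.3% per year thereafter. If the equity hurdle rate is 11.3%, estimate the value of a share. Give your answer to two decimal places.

£95.61

Two-stage DDM. Project D₁…D_2 at 0.14, terminal growth 0.043, discount at r = 0.113.
D_1 = 6.1560
D_2 = 7.0178
Terminal value at t=2: TV = D_3/(r−g) = 7.3196/(0.113−0.043) = 104.5658
P₀ = 6.1560/(1+0.113)^1 + 7.0178/(1+0.113)^2 + 104.5658/(1+0.113)^2 = 95.6072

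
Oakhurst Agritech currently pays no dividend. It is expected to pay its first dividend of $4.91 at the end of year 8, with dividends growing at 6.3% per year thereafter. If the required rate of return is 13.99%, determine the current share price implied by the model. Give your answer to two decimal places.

$25.53

Deferred-dividend DDM. At t=7 the remaining stream is a growing perpetuity with first payment D_8 = 4.91.
V_7 = D_8/(r−g) = 4.91/(0.1399−0.063) = 63.8492
P₀ = V_7/(1+r)^7 = 63.8492/(1+0.1399)^7 = 25.5322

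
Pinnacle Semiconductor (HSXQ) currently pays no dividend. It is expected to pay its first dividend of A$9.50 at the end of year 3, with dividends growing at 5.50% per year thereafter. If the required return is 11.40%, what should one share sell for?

A$129.75

Deferred-dividend DDM. At t=2 the remaining stream is a growing perpetuity with first payment D_3 = 9.50.
V_2 = D_3/(r−g) = 9.50/(0.114−0.055) = 161.0169
P₀ = V_2/(1+r)^2 = 161.0169/(1+0.114)^2 = 129.7482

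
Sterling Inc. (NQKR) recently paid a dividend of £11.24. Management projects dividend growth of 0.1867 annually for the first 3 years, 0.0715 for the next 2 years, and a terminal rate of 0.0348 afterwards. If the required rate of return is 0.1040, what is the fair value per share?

£262.37

Three-stage DDM. Project D₁…D_5; terminal Gordon value at t=5 with g = 0.0348; discount at r = 0.104.
D_1 = 13.3385
D_2 = 15.8288
D_3 = 18.7840
D_4 = 20.1271
D_5 = 21.5662
TV_5 = 22.3167/(0.104−0.0348) = 322.4956
P₀ = Σ Dₜ/(1+r)ᵗ + TV_5/(1+r)^5 = 262.3709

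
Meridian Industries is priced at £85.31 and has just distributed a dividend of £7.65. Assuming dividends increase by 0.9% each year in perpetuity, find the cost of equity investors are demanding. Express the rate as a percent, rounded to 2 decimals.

Rearranging the constant-growth DDM: r = D₁/P₀ + g.
D₁ = 7.65 × (1 + 0.009) = 7.7188.
r = 7.7188 / 85.31 + 0.009 = 0.09048 + 0.009 = 0.09948

9.95%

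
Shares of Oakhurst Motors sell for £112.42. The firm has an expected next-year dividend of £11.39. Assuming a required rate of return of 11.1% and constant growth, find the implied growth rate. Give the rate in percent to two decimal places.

0.97%

From P₀ = D₁/(r − g), the implied growth is g = r − D₁/P₀.
g = 0.111 − 11.39/112.42 = 0.111 − 0.10132 = 0.00968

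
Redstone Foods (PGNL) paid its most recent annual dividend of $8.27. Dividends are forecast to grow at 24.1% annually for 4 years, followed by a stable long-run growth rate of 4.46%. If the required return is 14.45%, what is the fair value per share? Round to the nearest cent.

Two-stage DDM. Project D₁…D_4 at 0.241, terminal growth 0.0446, discount at r = 0.1445.
D_1 = 10.2631
D_2 = 12.7365
D_3 = 15.8060
D_4 = 19.6152
Terminal value at t=4: TV = D_5/(r−g) = 20.4900/(0.1445−0.0446) = 205.1054
P₀ = 10.2631/(1+0.1445)^1 + 12.7365/(1+0.1445)^2 + 15.8060/(1+0.1445)^3 + 19.6152/(1+0.1445)^4 + 205.1054/(1+0.1445)^4 = 160.2063

$160.21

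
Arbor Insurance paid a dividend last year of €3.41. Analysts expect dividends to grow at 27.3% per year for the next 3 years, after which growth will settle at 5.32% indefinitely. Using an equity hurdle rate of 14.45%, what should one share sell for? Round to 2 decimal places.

Two-stage DDM. Project D₁…D_3 at 0.273, terminal growth 0.0532, discount at r = 0.1445.
D_1 = 4.3409
D_2 = 5.5260
D_3 = 7.0346
Terminal value at t=3: TV = D_4/(r−g) = 7.4088/(0.1445−0.0532) = 81.1483
P₀ = 4.3409/(1+0.1445)^1 + 5.5260/(1+0.1445)^2 + 7.0346/(1+0.1445)^3 + 81.1483/(1+0.1445)^3 = 66.8332

€66.83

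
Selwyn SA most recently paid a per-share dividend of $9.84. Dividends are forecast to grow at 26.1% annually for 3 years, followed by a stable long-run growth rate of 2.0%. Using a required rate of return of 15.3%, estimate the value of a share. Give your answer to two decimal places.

$134.12

Two-stage DDM. Project D₁…D_3 at 0.261, terminal growth 0.02, discount at r = 0.153.
D_1 = 12.4082
D_2 = 15.6468
D_3 = 19.7306
Terminal value at t=3: TV = D_4/(r−g) = 20.1252/(0.153−0.02) = 151.3174
P₀ = 12.4082/(1+0.153)^1 + 15.6468/(1+0.153)^2 + 19.7306/(1+0.153)^3 + 151.3174/(1+0.153)^3 = 134.1227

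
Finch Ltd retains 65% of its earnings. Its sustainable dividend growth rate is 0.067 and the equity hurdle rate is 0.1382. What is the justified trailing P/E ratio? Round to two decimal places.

Payout ratio b = 1 − 0.65 = 0.35.
Justified trailing P/E = b(1+g)/(r−g) = 0.35×(1+0.067)/(0.1382−0.067) = 5.2451

5.25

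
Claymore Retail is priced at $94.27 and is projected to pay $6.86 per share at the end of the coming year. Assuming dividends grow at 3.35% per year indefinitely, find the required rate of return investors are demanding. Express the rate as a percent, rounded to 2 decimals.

10.63%

Rearranging the constant-growth DDM: r = D₁/P₀ + g.
r = 6.8600 / 94.27 + 0.0335 = 0.07277 + 0.0335 = 0.10627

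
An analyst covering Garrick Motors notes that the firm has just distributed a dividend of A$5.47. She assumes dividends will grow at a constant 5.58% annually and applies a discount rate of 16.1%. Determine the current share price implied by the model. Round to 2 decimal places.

A$54.90

Gordon growth model: P₀ = D₁/(r − g). D₁ = 5.47 × (1 + 0.0558) = 5.7752.
P₀ = 5.7752 / (0.161 − 0.0558) = 5.7752 / 0.1052 = 54.8976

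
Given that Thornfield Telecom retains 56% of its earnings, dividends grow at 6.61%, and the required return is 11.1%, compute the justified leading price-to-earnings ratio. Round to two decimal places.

9.80

Payout ratio b = 1 − 0.56 = 0.44.
Justified leading P/E = b/(r−g) = 0.44/(0.111−0.0661) = 9.7996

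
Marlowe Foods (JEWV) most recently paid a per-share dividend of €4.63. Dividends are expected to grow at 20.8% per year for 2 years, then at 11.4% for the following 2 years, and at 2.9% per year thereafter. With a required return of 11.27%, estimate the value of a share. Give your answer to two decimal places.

Three-stage DDM. Project D₁…D_4; terminal Gordon value at t=4 with g = 0.029; discount at r = 0.1127.
D_1 = 5.5930
D_2 = 6.7564
D_3 = 7.5266
D_4 = 8.3847
TV_4 = 8.6278/(0.1127−0.029) = 103.0802
P₀ = Σ Dₜ/(1+r)ᵗ + TV_4/(1+r)^4 = 88.6623

€88.66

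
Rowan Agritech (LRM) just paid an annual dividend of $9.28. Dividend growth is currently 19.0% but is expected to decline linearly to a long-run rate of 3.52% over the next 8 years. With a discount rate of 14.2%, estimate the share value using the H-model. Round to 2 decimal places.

$143.75

H-model: P₀ = D₀[(1+g_L) + H(g_S−g_L)]/(r−g_L), with H = 8/2 = 4.
P₀ = 9.28 × [(1+0.0352) + 4×(0.19−0.0352)] / (0.142−0.0352)
   = 9.28 × 1.6544 / 0.1068 = 143.7531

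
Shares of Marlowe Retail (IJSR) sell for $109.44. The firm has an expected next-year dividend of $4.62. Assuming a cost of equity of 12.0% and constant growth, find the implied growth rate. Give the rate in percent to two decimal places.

7.78%

From P₀ = D₁/(r − g), the implied growth is g = r − D₁/P₀.
g = 0.12 − 4.62/109.44 = 0.12 − 0.04221 = 0.07779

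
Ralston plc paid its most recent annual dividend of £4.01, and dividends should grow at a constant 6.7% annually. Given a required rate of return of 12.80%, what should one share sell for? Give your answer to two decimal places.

Gordon growth model: P₀ = D₁/(r − g). D₁ = 4.01 × (1 + 0.067) = 4.2787.
P₀ = 4.2787 / (0.128 − 0.067) = 4.2787 / 0.061 = 70.1421

£70.14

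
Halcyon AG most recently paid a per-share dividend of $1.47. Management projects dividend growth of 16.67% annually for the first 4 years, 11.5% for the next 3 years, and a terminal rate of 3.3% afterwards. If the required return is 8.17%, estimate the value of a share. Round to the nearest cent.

$59.69

Three-stage DDM. Project D₁…D_7; terminal Gordon value at t=7 with g = 0.033; discount at r = 0.0817.
D_1 = 1.7150
D_2 = 2.0009
D_3 = 2.3345
D_4 = 2.7237
D_5 = 3.0369
D_6 = 3.3861
D_7 = 3.7755
TV_7 = 3.9001/(0.0817−0.033) = 80.0848
P₀ = Σ Dₜ/(1+r)ᵗ + TV_7/(1+r)^7 = 59.6899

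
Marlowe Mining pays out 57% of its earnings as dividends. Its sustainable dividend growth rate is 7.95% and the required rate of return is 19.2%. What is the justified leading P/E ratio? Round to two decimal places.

5.07

Justified leading P/E = b/(r−g) = 0.57/(0.192−0.0795) = 5.0667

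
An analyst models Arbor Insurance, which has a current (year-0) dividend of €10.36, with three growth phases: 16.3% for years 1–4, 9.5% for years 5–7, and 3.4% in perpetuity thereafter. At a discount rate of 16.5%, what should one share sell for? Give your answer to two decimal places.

€136.00

Three-stage DDM. Project D₁…D_7; terminal Gordon value at t=7 with g = 0.034; discount at r = 0.165.
D_1 = 12.0487
D_2 = 14.0126
D_3 = 16.2967
D_4 = 18.9530
D_5 = 20.7536
D_6 = 22.7252
D_7 = 24.8840
TV_7 = 25.7301/(0.165−0.034) = 196.4130
P₀ = Σ Dₜ/(1+r)ᵗ + TV_7/(1+r)^7 = 136.0021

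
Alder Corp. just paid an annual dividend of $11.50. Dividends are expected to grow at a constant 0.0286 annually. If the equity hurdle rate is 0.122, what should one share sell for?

$126.65

Gordon growth model: P₀ = D₁/(r − g). D₁ = 11.50 × (1 + 0.0286) = 11.8289.
P₀ = 11.8289 / (0.122 − 0.0286) = 11.8289 / 0.0934 = 126.6478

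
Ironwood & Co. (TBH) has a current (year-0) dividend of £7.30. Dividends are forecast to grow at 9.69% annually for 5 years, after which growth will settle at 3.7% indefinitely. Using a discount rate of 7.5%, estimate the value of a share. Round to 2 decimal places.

Two-stage DDM. Project D₁…D_5 at 0.0969, terminal growth 0.037, discount at r = 0.075.
D_1 = 8.0074
D_2 = 8.7833
D_3 = 9.6344
D_4 = 10.5680
D_5 = 11.5920
Terminal value at t=5: TV = D_6/(r−g) = 12.0209/(0.075−0.037) = 316.3393
P₀ = 8.0074/(1+0.075)^1 + 8.7833/(1+0.075)^2 + 9.6344/(1+0.075)^3 + 10.5680/(1+0.075)^4 + 11.5920/(1+0.075)^5 + 316.3393/(1+0.075)^5 = 259.1412

£259.14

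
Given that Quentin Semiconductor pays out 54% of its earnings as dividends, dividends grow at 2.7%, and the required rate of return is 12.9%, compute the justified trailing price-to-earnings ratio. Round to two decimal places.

Justified trailing P/E = b(1+g)/(r−g) = 0.54×(1+0.027)/(0.129−0.027) = 5.4371

5.44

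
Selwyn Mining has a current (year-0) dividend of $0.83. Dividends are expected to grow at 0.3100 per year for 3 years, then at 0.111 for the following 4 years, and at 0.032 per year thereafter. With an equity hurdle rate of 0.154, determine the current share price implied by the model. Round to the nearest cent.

Three-stage DDM. Project D₁…D_7; terminal Gordon value at t=7 with g = 0.032; discount at r = 0.154.
D_1 = 1.0873
D_2 = 1.4244
D_3 = 1.8659
D_4 = 2.0730
D_5 = 2.3031
D_6 = 2.5588
D_7 = 2.8428
TV_7 = 2.9338/(0.154−0.032) = 24.0474
P₀ = Σ Dₜ/(1+r)ᵗ + TV_7/(1+r)^7 = 16.4699

$16.47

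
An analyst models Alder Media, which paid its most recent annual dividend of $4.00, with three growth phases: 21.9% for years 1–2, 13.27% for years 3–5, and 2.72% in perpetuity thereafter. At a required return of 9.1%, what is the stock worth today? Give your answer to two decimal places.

Three-stage DDM. Project D₁…D_5; terminal Gordon value at t=5 with g = 0.0272; discount at r = 0.091.
D_1 = 4.8760
D_2 = 5.9438
D_3 = 6.7326
D_4 = 7.6260
D_5 = 8.6380
TV_5 = 8.8729/(0.091−0.0272) = 139.0742
P₀ = Σ Dₜ/(1+r)ᵗ + TV_5/(1+r)^5 = 115.5937

$115.59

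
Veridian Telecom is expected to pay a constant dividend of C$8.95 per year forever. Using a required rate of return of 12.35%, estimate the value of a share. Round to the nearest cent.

Zero-growth DDM (perpetuity): P₀ = D/r = 8.95 / 0.1235 = 72.4696

C$72.47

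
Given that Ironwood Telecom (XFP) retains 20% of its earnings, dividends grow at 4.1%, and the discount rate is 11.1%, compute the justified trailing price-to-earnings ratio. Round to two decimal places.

11.90

Payout ratio b = 1 − 0.20 = 0.80.
Justified trailing P/E = b(1+g)/(r−g) = 0.80×(1+0.041)/(0.111−0.041) = 11.8971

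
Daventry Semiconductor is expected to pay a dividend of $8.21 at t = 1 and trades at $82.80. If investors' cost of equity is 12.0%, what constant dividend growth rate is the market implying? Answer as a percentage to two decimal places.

2.08%

From P₀ = D₁/(r − g), the implied growth is g = r − D₁/P₀.
g = 0.12 − 8.21/82.80 = 0.12 − 0.09915 = 0.02085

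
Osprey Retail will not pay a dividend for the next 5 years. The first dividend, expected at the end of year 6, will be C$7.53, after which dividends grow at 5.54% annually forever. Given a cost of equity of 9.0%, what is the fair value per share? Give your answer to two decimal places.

Deferred-dividend DDM. At t=5 the remaining stream is a growing perpetuity with first payment D_6 = 7.53.
V_5 = D_6/(r−g) = 7.53/(0.09−0.0554) = 217.6301
P₀ = V_5/(1+r)^5 = 217.6301/(1+0.09)^5 = 141.4446

C$141.44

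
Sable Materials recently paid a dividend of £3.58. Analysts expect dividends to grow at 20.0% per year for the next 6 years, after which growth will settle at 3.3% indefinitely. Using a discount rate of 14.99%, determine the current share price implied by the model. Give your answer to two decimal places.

£65.86

Two-stage DDM. Project D₁…D_6 at 0.2, terminal growth 0.033, discount at r = 0.1499.
D_1 = 4.2960
D_2 = 5.1552
D_3 = 6.1862
D_4 = 7.4235
D_5 = 8.9082
D_6 = 10.6898
Terminal value at t=6: TV = D_7/(r−g) = 11.0426/(0.1499−0.033) = 94.4618
P₀ = 4.2960/(1+0.1499)^1 + 5.1552/(1+0.1499)^2 + 6.1862/(1+0.1499)^3 + 7.4235/(1+0.1499)^4 + 8.9082/(1+0.1499)^5 + 10.6898/(1+0.1499)^6 + 94.4618/(1+0.1499)^6 = 65.8638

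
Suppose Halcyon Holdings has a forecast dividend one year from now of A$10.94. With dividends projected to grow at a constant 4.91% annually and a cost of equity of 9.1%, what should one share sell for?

A$261.10

Gordon growth model: P₀ = D₁/(r − g), with D₁ = 10.94 given directly.
P₀ = 10.9400 / (0.091 − 0.0491) = 10.9400 / 0.0419 = 261.0979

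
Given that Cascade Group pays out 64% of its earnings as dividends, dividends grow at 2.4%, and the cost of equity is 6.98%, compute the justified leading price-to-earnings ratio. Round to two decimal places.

13.97

Justified leading P/E = b/(r−g) = 0.64/(0.0698−0.024) = 13.9738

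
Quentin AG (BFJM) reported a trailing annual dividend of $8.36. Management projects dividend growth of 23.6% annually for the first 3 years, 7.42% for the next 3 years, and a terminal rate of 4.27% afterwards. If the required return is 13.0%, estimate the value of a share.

$172.02

Three-stage DDM. Project D₁…D_6; terminal Gordon value at t=6 with g = 0.0427; discount at r = 0.13.
D_1 = 10.3330
D_2 = 12.7715
D_3 = 15.7856
D_4 = 16.9569
D_5 = 18.2151
D_6 = 19.5667
TV_6 = 20.4022/(0.13−0.0427) = 233.7019
P₀ = Σ Dₜ/(1+r)ᵗ + TV_6/(1+r)^6 = 172.0225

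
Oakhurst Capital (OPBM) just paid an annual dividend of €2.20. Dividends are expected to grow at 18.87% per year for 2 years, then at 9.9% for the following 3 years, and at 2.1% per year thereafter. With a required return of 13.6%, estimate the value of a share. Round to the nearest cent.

Three-stage DDM. Project D₁…D_5; terminal Gordon value at t=5 with g = 0.021; discount at r = 0.136.
D_1 = 2.6151
D_2 = 3.1086
D_3 = 3.4164
D_4 = 3.7546
D_5 = 4.1263
TV_5 = 4.2129/(0.136−0.021) = 36.6343
P₀ = Σ Dₜ/(1+r)ᵗ + TV_5/(1+r)^5 = 30.8409

€30.84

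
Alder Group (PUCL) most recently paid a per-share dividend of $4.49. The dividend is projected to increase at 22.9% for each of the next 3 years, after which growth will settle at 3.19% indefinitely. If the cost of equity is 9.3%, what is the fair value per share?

Two-stage DDM. Project D₁…D_3 at 0.229, terminal growth 0.0319, discount at r = 0.093.
D_1 = 5.5182
D_2 = 6.7819
D_3 = 8.3349
Terminal value at t=3: TV = D_4/(r−g) = 8.6008/(0.093−0.0319) = 140.7662
P₀ = 5.5182/(1+0.093)^1 + 6.7819/(1+0.093)^2 + 8.3349/(1+0.093)^3 + 140.7662/(1+0.093)^3 = 124.9136

$124.91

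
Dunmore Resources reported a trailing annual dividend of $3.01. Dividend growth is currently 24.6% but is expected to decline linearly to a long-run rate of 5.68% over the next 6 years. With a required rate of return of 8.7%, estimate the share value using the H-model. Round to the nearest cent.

H-model: P₀ = D₀[(1+g_L) + H(g_S−g_L)]/(r−g_L), with H = 6/2 = 3.
P₀ = 3.01 × [(1+0.0568) + 3×(0.246−0.0568)] / (0.087−0.0568)
   = 3.01 × 1.6244 / 0.0302 = 161.9021

$161.90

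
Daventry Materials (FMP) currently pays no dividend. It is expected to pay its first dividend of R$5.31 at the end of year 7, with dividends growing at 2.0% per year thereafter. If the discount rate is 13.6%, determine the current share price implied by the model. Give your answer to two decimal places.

Deferred-dividend DDM. At t=6 the remaining stream is a growing perpetuity with first payment D_7 = 5.31.
V_6 = D_7/(r−g) = 5.31/(0.136−0.02) = 45.7759
P₀ = V_6/(1+r)^6 = 45.7759/(1+0.136)^6 = 21.2994

R$21.30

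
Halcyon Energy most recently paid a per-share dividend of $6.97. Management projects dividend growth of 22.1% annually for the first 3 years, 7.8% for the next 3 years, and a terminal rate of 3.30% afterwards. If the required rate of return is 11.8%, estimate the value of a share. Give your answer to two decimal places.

Three-stage DDM. Project D₁…D_6; terminal Gordon value at t=6 with g = 0.033; discount at r = 0.118.
D_1 = 8.5104
D_2 = 10.3912
D_3 = 12.6876
D_4 = 13.6772
D_5 = 14.7441
D_6 = 15.8941
TV_6 = 16.4186/(0.118−0.033) = 193.1601
P₀ = Σ Dₜ/(1+r)ᵗ + TV_6/(1+r)^6 = 149.2560

$149.26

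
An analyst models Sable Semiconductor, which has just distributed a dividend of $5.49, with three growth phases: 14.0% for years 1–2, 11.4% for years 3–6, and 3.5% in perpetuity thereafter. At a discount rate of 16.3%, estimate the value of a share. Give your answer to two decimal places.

Three-stage DDM. Project D₁…D_6; terminal Gordon value at t=6 with g = 0.035; discount at r = 0.163.
D_1 = 6.2586
D_2 = 7.1348
D_3 = 7.9482
D_4 = 8.8543
D_5 = 9.8636
D_6 = 10.9881
TV_6 = 11.3727/(0.163−0.035) = 88.8491
P₀ = Σ Dₜ/(1+r)ᵗ + TV_6/(1+r)^6 = 65.5323

$65.53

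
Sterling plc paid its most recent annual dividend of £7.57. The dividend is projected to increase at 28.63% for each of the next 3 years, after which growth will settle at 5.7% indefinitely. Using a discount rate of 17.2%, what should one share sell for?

Two-stage DDM. Project D₁…D_3 at 0.2863, terminal growth 0.057, discount at r = 0.172.
D_1 = 9.7373
D_2 = 12.5251
D_3 = 16.1110
Terminal value at t=3: TV = D_4/(r−g) = 17.0293/(0.172−0.057) = 148.0812
P₀ = 9.7373/(1+0.172)^1 + 12.5251/(1+0.172)^2 + 16.1110/(1+0.172)^3 + 148.0812/(1+0.172)^3 = 119.4196

£119.42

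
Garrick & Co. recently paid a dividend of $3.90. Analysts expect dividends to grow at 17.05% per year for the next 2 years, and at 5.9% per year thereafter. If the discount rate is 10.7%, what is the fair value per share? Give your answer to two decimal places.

$104.68

Two-stage DDM. Project D₁…D_2 at 0.1705, terminal growth 0.059, discount at r = 0.107.
D_1 = 4.5650
D_2 = 5.3433
Terminal value at t=2: TV = D_3/(r−g) = 5.6585/(0.107−0.059) = 117.8860
P₀ = 4.5650/(1+0.107)^1 + 5.3433/(1+0.107)^2 + 117.8860/(1+0.107)^2 = 104.6822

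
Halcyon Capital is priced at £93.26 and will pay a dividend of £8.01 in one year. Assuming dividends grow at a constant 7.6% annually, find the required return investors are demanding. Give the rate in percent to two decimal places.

16.19%

Rearranging the constant-growth DDM: r = D₁/P₀ + g.
r = 8.0100 / 93.26 + 0.076 = 0.08589 + 0.076 = 0.16189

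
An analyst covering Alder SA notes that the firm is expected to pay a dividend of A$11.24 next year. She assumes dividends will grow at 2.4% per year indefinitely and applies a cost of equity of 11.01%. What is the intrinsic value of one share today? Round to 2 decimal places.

A$130.55

Gordon growth model: P₀ = D₁/(r − g), with D₁ = 11.24 given directly.
P₀ = 11.2400 / (0.1101 − 0.024) = 11.2400 / 0.0861 = 130.5459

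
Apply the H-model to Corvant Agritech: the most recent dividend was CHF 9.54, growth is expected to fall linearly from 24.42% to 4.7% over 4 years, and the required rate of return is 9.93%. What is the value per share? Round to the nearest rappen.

CHF 262.92

H-model: P₀ = D₀[(1+g_L) + H(g_S−g_L)]/(r−g_L), with H = 4/2 = 2.
P₀ = 9.54 × [(1+0.047) + 2×(0.2442−0.047)] / (0.0993−0.047)
   = 9.54 × 1.4414 / 0.0523 = 262.9246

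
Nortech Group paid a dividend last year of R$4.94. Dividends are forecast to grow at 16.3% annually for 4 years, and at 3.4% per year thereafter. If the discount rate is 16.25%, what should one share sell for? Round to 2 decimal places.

Two-stage DDM. Project D₁…D_4 at 0.163, terminal growth 0.034, discount at r = 0.1625.
D_1 = 5.7452
D_2 = 6.6817
D_3 = 7.7708
D_4 = 9.0374
Terminal value at t=4: TV = D_5/(r−g) = 9.3447/(0.1625−0.034) = 72.7216
P₀ = 5.7452/(1+0.1625)^1 + 6.6817/(1+0.1625)^2 + 7.7708/(1+0.1625)^3 + 9.0374/(1+0.1625)^4 + 72.7216/(1+0.1625)^4 = 59.6004

R$59.60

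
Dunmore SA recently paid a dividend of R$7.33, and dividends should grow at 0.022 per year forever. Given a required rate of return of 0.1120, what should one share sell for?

Gordon growth model: P₀ = D₁/(r − g). D₁ = 7.33 × (1 + 0.022) = 7.4913.
P₀ = 7.4913 / (0.112 − 0.022) = 7.4913 / 0.09 = 83.2362

R$83.24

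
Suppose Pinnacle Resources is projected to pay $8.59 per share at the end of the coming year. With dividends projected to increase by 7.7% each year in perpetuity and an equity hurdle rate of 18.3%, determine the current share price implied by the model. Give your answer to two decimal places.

$81.04

Gordon growth model: P₀ = D₁/(r − g), with D₁ = 8.59 given directly.
P₀ = 8.5900 / (0.183 − 0.077) = 8.5900 / 0.106 = 81.0377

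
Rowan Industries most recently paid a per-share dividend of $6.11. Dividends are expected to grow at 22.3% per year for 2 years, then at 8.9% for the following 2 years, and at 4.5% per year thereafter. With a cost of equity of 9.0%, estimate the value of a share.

Three-stage DDM. Project D₁…D_4; terminal Gordon value at t=4 with g = 0.045; discount at r = 0.09.
D_1 = 7.4725
D_2 = 9.1389
D_3 = 9.9523
D_4 = 10.8380
TV_4 = 11.3257/(0.09−0.045) = 251.6829
P₀ = Σ Dₜ/(1+r)ᵗ + TV_4/(1+r)^4 = 208.2090

$208.21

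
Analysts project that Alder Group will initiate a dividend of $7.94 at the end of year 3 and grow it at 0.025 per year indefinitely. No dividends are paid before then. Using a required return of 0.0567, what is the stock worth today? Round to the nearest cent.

Deferred-dividend DDM. At t=2 the remaining stream is a growing perpetuity with first payment D_3 = 7.94.
V_2 = D_3/(r−g) = 7.94/(0.0567−0.025) = 250.4732
P₀ = V_2/(1+r)^2 = 250.4732/(1+0.0567)^2 = 224.3147

$224.31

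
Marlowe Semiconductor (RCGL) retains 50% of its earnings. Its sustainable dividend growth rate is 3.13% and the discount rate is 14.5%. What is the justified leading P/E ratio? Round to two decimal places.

Payout ratio b = 1 − 0.50 = 0.50.
Justified leading P/E = b/(r−g) = 0.50/(0.145−0.0313) = 4.3975

4.40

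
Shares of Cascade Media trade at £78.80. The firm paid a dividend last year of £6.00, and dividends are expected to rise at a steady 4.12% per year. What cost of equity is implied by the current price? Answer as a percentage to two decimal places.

Rearranging the constant-growth DDM: r = D₁/P₀ + g.
D₁ = 6.00 × (1 + 0.0412) = 6.2472.
r = 6.2472 / 78.80 + 0.0412 = 0.07928 + 0.0412 = 0.12048

12.05%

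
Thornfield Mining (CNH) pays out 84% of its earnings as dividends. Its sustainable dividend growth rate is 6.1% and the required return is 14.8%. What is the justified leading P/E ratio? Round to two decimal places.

Justified leading P/E = b/(r−g) = 0.84/(0.148−0.061) = 9.6552

9.66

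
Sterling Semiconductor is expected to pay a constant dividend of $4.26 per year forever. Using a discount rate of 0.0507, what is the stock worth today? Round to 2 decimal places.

$84.02

Zero-growth DDM (perpetuity): P₀ = D/r = 4.26 / 0.0507 = 84.0237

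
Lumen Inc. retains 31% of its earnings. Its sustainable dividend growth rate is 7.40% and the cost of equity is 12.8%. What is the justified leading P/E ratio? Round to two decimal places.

Payout ratio b = 1 − 0.31 = 0.69.
Justified leading P/E = b/(r−g) = 0.69/(0.128−0.074) = 12.7778

12.78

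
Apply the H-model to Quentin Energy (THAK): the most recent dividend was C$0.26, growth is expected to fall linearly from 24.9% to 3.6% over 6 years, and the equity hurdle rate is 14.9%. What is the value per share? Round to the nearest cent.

H-model: P₀ = D₀[(1+g_L) + H(g_S−g_L)]/(r−g_L), with H = 6/2 = 3.
P₀ = 0.26 × [(1+0.036) + 3×(0.249−0.036)] / (0.149−0.036)
   = 0.26 × 1.6750 / 0.113 = 3.8540

C$3.85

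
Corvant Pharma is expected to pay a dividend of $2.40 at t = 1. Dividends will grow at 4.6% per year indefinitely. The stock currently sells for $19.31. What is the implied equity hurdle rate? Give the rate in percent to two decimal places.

Rearranging the constant-growth DDM: r = D₁/P₀ + g.
r = 2.4000 / 19.31 + 0.046 = 0.12429 + 0.046 = 0.17029

17.03%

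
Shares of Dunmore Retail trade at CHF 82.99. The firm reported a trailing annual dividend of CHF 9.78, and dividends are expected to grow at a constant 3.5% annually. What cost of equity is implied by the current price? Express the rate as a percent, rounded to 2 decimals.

15.70%

Rearranging the constant-growth DDM: r = D₁/P₀ + g.
D₁ = 9.78 × (1 + 0.035) = 10.1223.
r = 10.1223 / 82.99 + 0.035 = 0.12197 + 0.035 = 0.15697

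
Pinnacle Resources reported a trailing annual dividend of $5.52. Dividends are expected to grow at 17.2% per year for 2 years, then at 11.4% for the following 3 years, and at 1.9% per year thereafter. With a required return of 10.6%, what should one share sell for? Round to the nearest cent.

Three-stage DDM. Project D₁…D_5; terminal Gordon value at t=5 with g = 0.019; discount at r = 0.106.
D_1 = 6.4694
D_2 = 7.5822
D_3 = 8.4466
D_4 = 9.4095
D_5 = 10.4821
TV_5 = 10.6813/(0.106−0.019) = 122.7735
P₀ = Σ Dₜ/(1+r)ᵗ + TV_5/(1+r)^5 = 105.1008

$105.10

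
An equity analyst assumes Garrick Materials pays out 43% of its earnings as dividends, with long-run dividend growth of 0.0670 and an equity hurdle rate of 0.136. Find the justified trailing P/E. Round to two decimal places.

Justified trailing P/E = b(1+g)/(r−g) = 0.43×(1+0.067)/(0.136−0.067) = 6.6494

6.65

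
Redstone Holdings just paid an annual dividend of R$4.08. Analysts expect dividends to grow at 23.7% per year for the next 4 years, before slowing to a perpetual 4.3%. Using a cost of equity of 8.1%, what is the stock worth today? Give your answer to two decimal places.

R$215.14

Two-stage DDM. Project D₁…D_4 at 0.237, terminal growth 0.043, discount at r = 0.081.
D_1 = 5.0470
D_2 = 6.2431
D_3 = 7.7227
D_4 = 9.5530
Terminal value at t=4: TV = D_5/(r−g) = 9.9638/(0.081−0.043) = 262.2042
P₀ = 5.0470/(1+0.081)^1 + 6.2431/(1+0.081)^2 + 7.7227/(1+0.081)^3 + 9.5530/(1+0.081)^4 + 262.2042/(1+0.081)^4 = 215.1364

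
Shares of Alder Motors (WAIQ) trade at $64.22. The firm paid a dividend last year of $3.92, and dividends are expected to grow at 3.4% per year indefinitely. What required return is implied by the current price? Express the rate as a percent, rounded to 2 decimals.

9.71%

Rearranging the constant-growth DDM: r = D₁/P₀ + g.
D₁ = 3.92 × (1 + 0.034) = 4.0533.
r = 4.0533 / 64.22 + 0.034 = 0.06312 + 0.034 = 0.09712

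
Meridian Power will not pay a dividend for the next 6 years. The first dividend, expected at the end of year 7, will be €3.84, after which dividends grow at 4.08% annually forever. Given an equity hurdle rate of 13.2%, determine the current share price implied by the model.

Deferred-dividend DDM. At t=6 the remaining stream is a growing perpetuity with first payment D_7 = 3.84.
V_6 = D_7/(r−g) = 3.84/(0.132−0.0408) = 42.1053
P₀ = V_6/(1+r)^6 = 42.1053/(1+0.132)^6 = 20.0105

€20.01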